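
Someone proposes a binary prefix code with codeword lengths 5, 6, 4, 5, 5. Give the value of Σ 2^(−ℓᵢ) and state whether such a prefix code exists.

With common denominator 2^6 = 64: Σ 2^(−ℓᵢ) = 2/64 + 1/64 + 4/64 + 2/64 + 2/64 = 11/64 = 0.171875.
Kraft's inequality requires Σ ≤ 1; here Σ = 0.171875 ≤ 1, so such a prefix code exists.

0.171875; yes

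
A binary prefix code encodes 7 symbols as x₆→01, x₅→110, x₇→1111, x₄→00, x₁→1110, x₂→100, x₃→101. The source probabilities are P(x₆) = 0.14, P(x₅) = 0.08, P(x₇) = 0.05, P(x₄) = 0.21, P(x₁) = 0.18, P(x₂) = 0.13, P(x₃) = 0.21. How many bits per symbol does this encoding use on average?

L̄ = Σ pᵢ·ℓᵢ = 0.14·2 + 0.08·3 + 0.05·4 + 0.21·2 + 0.18·4 + 0.13·3 + 0.21·3 = 2.88 bits/symbol.

2.88 bits/symbol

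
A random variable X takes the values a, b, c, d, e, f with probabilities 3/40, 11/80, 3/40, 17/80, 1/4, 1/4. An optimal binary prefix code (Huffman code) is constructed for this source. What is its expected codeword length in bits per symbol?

2.4375 bits/symbol

Repeatedly combine the two least-probable nodes; the expected code length is the sum of the merged weights.
merge 3/40 + 3/40 → 3/20
merge 11/80 + 3/20 → 23/80
merge 17/80 + 1/4 → 37/80
merge 1/4 + 23/80 → 43/80
merge 37/80 + 43/80 → 1
L = 3/20 + 23/80 + 37/80 + 43/80 + 1 = 39/16 = 2.4375 bits/symbol.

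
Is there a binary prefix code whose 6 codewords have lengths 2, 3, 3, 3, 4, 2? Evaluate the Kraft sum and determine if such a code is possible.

0.9375; yes

With common denominator 2^4 = 16: Σ 2^(−ℓᵢ) = 4/16 + 2/16 + 2/16 + 2/16 + 1/16 + 4/16 = 15/16 = 0.9375.
Kraft's inequality requires Σ ≤ 1; here Σ = 0.9375 ≤ 1, so such a prefix code exists.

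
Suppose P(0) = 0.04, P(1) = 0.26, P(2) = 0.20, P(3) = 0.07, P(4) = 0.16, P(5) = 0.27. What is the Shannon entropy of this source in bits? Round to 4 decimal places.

2.3570 bits

H = −Σ pᵢ log₂ pᵢ.
−0.04·log₂(0.04) = 0.1858
−0.26·log₂(0.26) = 0.5053
−0.20·log₂(0.20) = 0.4644
−0.07·log₂(0.07) = 0.2686
−0.16·log₂(0.16) = 0.4230
−0.27·log₂(0.27) = 0.5100
Sum ≈ 2.3570 → 2.3570 bits.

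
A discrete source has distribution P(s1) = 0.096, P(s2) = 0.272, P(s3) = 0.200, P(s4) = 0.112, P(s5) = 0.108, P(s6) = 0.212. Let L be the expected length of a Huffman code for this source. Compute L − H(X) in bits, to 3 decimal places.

0.041 bits

Entropy H = −Σ p log₂ p ≈ 2.4748 bits.
Huffman merges: 12/125+27/250→51/250; 14/125+1/5→39/125; 51/250+53/250→52/125; 34/125+39/125→73/125; 52/125+73/125→1. L = 629/250 ≈ 2.5160.
L − H = 2.5160 − 2.4748 = 0.041 bits.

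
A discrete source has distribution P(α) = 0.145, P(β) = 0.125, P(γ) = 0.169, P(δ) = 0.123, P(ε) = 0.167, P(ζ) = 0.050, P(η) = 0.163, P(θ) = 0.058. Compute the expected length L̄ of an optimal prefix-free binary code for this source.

2.939 bits/symbol

Repeatedly combine the two least-probable nodes; the expected code length is the sum of the merged weights.
merge 1/20 + 29/500 → 27/250
merge 27/250 + 123/1000 → 231/1000
merge 1/8 + 29/200 → 27/100
merge 163/1000 + 167/1000 → 33/100
merge 169/1000 + 231/1000 → 2/5
merge 27/100 + 33/100 → 3/5
merge 2/5 + 3/5 → 1
L = 27/250 + 231/1000 + 27/100 + 33/100 + 2/5 + 3/5 + 1 = 2939/1000 = 2.939 bits/symbol.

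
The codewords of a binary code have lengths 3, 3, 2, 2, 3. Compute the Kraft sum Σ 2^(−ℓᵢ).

0.875

With common denominator 2^3 = 8: Σ 2^(−ℓᵢ) = 1/8 + 1/8 + 2/8 + 2/8 + 1/8 = 7/8 = 0.875.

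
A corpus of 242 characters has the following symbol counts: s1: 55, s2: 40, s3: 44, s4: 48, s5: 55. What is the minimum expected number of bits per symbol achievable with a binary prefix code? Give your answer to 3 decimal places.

Probabilities are the counts divided by 242.
Repeatedly combine the two least-probable nodes; the expected code length is the sum of the merged weights.
merge 20/121 + 2/11 → 42/121
merge 24/121 + 5/22 → 103/242
merge 5/22 + 42/121 → 139/242
merge 103/242 + 139/242 → 1
L = 42/121 + 103/242 + 139/242 + 1 = 284/121 ≈ 2.347 bits/symbol.

2.347 bits/symbol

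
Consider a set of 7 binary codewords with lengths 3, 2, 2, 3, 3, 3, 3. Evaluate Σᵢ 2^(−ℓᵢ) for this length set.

1.125

With common denominator 2^3 = 8: Σ 2^(−ℓᵢ) = 1/8 + 2/8 + 2/8 + 1/8 + 1/8 + 1/8 + 1/8 = 9/8 = 1.125.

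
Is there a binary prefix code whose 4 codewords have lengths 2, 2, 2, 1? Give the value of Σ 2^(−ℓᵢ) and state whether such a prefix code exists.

1.25; no

With common denominator 2^2 = 4: Σ 2^(−ℓᵢ) = 1/4 + 1/4 + 1/4 + 2/4 = 5/4 = 1.25.
Kraft's inequality requires Σ ≤ 1; here Σ = 1.25 > 1, so no such prefix code exists.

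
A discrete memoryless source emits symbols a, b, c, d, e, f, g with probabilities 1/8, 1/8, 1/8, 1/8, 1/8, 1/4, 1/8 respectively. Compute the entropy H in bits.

2.75 bits

Each probability is a power of 1/2, so log₂(1/p) is an integer.
H = Σ p·log₂(1/p) = 1/8·3 + 1/8·3 + 1/8·3 + 1/8·3 + 1/8·3 + 1/4·2 + 1/8·3 = 2.75 bits.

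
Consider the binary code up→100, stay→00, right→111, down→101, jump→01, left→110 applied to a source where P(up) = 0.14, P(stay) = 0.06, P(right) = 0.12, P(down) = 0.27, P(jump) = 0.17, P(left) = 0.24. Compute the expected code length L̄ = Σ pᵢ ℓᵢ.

L̄ = Σ pᵢ·ℓᵢ = 0.14·3 + 0.06·2 + 0.12·3 + 0.27·3 + 0.17·2 + 0.24·3 = 2.77 bits/symbol.

2.77 bits/symbol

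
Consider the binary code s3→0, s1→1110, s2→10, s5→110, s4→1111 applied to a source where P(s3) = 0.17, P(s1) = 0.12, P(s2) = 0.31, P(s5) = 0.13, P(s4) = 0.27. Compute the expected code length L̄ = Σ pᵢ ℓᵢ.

2.74 bits/symbol

L̄ = Σ pᵢ·ℓᵢ = 0.17·1 + 0.12·4 + 0.31·2 + 0.13·3 + 0.27·4 = 2.74 bits/symbol.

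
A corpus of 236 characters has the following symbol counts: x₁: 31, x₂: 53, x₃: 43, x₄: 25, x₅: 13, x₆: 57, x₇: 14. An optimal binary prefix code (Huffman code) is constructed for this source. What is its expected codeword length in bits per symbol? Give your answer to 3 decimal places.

2.648 bits/symbol

Probabilities are the counts divided by 236.
Repeatedly combine the two least-probable nodes; the expected code length is the sum of the merged weights.
merge 13/236 + 7/118 → 27/236
merge 25/236 + 27/236 → 13/59
merge 31/236 + 43/236 → 37/118
merge 13/59 + 53/236 → 105/236
merge 57/236 + 37/118 → 131/236
merge 105/236 + 131/236 → 1
L = 27/236 + 13/59 + 37/118 + 105/236 + 131/236 + 1 = 625/236 ≈ 2.648 bits/symbol.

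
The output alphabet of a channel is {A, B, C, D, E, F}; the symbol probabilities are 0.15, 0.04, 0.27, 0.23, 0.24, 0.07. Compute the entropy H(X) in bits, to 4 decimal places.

2.3567 bits

H = −Σ pᵢ log₂ pᵢ.
−0.15·log₂(0.15) = 0.4105
−0.04·log₂(0.04) = 0.1858
−0.27·log₂(0.27) = 0.5100
−0.23·log₂(0.23) = 0.4877
−0.24·log₂(0.24) = 0.4941
−0.07·log₂(0.07) = 0.2686
Sum ≈ 2.3567 → 2.3567 bits.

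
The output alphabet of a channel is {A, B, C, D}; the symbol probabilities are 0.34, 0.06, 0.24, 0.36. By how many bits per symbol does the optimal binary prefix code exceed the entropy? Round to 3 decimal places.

Entropy H = −Σ p log₂ p ≈ 1.7975 bits.
Huffman merges: 3/50+6/25→3/10; 3/10+17/50→16/25; 9/25+16/25→1. L = 97/50 ≈ 1.9400.
L − H = 1.9400 − 1.7975 = 0.143 bits.

0.143 bits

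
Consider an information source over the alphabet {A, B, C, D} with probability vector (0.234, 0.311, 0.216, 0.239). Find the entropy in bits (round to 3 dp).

H = −Σ pᵢ log₂ pᵢ.
−0.234·log₂(0.234) = 0.4903
−0.311·log₂(0.311) = 0.5240
−0.216·log₂(0.216) = 0.4776
−0.239·log₂(0.239) = 0.4935
Sum ≈ 1.9854 → 1.985 bits.

1.985 bits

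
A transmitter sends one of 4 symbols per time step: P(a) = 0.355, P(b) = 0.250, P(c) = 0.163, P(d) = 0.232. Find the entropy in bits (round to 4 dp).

H = −Σ pᵢ log₂ pᵢ.
−0.355·log₂(0.355) = 0.5304
−0.250·log₂(0.250) = 0.5000
−0.163·log₂(0.163) = 0.4266
−0.232·log₂(0.232) = 0.4890
Sum ≈ 1.9460 → 1.9460 bits.

1.9460 bits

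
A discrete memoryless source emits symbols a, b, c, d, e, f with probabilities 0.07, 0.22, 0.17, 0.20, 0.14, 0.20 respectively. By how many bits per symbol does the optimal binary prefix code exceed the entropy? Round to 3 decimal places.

Entropy H = −Σ p log₂ p ≈ 2.5096 bits.
Huffman merges: 7/100+7/50→21/100; 17/100+1/5→37/100; 1/5+21/100→41/100; 11/50+37/100→59/100; 41/100+59/100→1. L = 129/50 ≈ 2.5800.
L − H = 2.5800 − 2.5096 = 0.070 bits.

0.070 bits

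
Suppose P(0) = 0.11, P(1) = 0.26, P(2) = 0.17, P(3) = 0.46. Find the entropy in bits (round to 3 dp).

H = −Σ pᵢ log₂ pᵢ.
−0.11·log₂(0.11) = 0.3503
−0.26·log₂(0.26) = 0.5053
−0.17·log₂(0.17) = 0.4346
−0.46·log₂(0.46) = 0.5153
Sum ≈ 1.8055 → 1.805 bits.

1.805 bits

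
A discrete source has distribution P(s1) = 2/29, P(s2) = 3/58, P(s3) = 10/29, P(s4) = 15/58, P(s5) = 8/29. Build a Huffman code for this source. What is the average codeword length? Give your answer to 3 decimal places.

Repeatedly combine the two least-probable nodes; the expected code length is the sum of the merged weights.
merge 3/58 + 2/29 → 7/58
merge 7/58 + 15/58 → 11/29
merge 8/29 + 10/29 → 18/29
merge 11/29 + 18/29 → 1
L = 7/58 + 11/29 + 18/29 + 1 = 123/58 ≈ 2.121 bits/symbol.

2.121 bits/symbol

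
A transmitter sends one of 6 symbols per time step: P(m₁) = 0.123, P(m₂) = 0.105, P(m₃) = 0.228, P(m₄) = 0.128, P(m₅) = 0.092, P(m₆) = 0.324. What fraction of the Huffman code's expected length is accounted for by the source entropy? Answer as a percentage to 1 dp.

99.0%

Entropy H = −Σ p log₂ p ≈ 2.4227 bits.
Huffman merges: 23/250+21/200→197/1000; 123/1000+16/125→251/1000; 197/1000+57/250→17/40; 251/1000+81/250→23/40; 17/40+23/40→1. L = 306/125 ≈ 2.4480.
Efficiency = H/L = 2.4227/2.4480 = 99.0%.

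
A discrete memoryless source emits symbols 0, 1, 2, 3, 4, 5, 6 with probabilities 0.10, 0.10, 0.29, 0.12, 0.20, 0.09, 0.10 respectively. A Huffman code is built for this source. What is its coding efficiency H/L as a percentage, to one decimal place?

Entropy H = −Σ p log₂ p ≈ 2.6586 bits.
Huffman merges: 9/100+1/10→19/100; 1/10+1/10→1/5; 3/25+19/100→31/100; 1/5+1/5→2/5; 29/100+31/100→3/5; 2/5+3/5→1. L = 27/10 ≈ 2.7000.
Efficiency = H/L = 2.6586/2.7000 = 98.5%.

98.5%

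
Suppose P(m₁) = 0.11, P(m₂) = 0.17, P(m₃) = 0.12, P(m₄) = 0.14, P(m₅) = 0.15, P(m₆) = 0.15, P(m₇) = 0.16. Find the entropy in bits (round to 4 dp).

2.7932 bits

H = −Σ pᵢ log₂ pᵢ.
−0.11·log₂(0.11) = 0.3503
−0.17·log₂(0.17) = 0.4346
−0.12·log₂(0.12) = 0.3671
−0.14·log₂(0.14) = 0.3971
−0.15·log₂(0.15) = 0.4105
−0.15·log₂(0.15) = 0.4105
−0.16·log₂(0.16) = 0.4230
Sum ≈ 2.7932 → 2.7932 bits.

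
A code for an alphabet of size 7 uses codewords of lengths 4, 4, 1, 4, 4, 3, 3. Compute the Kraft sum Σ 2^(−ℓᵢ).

1

With common denominator 2^4 = 16: Σ 2^(−ℓᵢ) = 1/16 + 1/16 + 8/16 + 1/16 + 1/16 + 2/16 + 2/16 = 16/16 = 1.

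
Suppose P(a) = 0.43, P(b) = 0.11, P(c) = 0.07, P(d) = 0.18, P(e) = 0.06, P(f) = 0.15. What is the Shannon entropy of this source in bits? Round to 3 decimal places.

2.242 bits

H = −Σ pᵢ log₂ pᵢ.
−0.43·log₂(0.43) = 0.5236
−0.11·log₂(0.11) = 0.3503
−0.07·log₂(0.07) = 0.2686
−0.18·log₂(0.18) = 0.4453
−0.06·log₂(0.06) = 0.2435
−0.15·log₂(0.15) = 0.4105
Sum ≈ 2.2418 → 2.242 bits.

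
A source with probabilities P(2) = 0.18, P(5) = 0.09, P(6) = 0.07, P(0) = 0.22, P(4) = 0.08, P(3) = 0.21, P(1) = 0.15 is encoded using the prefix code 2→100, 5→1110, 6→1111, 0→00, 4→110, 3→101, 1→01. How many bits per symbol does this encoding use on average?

L̄ = Σ pᵢ·ℓᵢ = 0.18·3 + 0.09·4 + 0.07·4 + 0.22·2 + 0.08·3 + 0.21·3 + 0.15·2 = 2.79 bits/symbol.

2.79 bits/symbol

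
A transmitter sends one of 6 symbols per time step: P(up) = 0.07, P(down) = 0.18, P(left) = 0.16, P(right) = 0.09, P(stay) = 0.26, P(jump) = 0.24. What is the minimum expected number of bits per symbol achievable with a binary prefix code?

Repeatedly combine the two least-probable nodes; the expected code length is the sum of the merged weights.
merge 7/100 + 9/100 → 4/25
merge 4/25 + 4/25 → 8/25
merge 9/50 + 6/25 → 21/50
merge 13/50 + 8/25 → 29/50
merge 21/50 + 29/50 → 1
L = 4/25 + 8/25 + 21/50 + 29/50 + 1 = 62/25 = 2.48 bits/symbol.

2.48 bits/symbol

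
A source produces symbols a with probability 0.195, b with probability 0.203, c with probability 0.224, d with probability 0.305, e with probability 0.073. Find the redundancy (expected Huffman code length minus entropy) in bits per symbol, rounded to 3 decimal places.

0.059 bits

Entropy H = −Σ p log₂ p ≈ 2.2085 bits.
Huffman merges: 73/1000+39/200→67/250; 203/1000+28/125→427/1000; 67/250+61/200→573/1000; 427/1000+573/1000→1. L = 567/250 ≈ 2.2680.
L − H = 2.2680 − 2.2085 = 0.059 bits.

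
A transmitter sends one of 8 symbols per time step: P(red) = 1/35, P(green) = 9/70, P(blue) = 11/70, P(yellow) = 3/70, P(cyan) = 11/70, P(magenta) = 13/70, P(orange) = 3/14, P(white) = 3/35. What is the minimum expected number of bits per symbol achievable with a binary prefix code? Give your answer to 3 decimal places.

Repeatedly combine the two least-probable nodes; the expected code length is the sum of the merged weights.
merge 1/35 + 3/70 → 1/14
merge 1/14 + 3/35 → 11/70
merge 9/70 + 11/70 → 2/7
merge 11/70 + 11/70 → 11/35
merge 13/70 + 3/14 → 2/5
merge 2/7 + 11/35 → 3/5
merge 2/5 + 3/5 → 1
L = 1/14 + 11/70 + 2/7 + 11/35 + 2/5 + 3/5 + 1 = 99/35 ≈ 2.829 bits/symbol.

2.829 bits/symbol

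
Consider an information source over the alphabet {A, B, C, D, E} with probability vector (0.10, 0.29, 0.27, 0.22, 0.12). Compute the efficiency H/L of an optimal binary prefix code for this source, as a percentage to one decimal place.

99.4%

Entropy H = −Σ p log₂ p ≈ 2.2078 bits.
Huffman merges: 1/10+3/25→11/50; 11/50+11/50→11/25; 27/100+29/100→14/25; 11/25+14/25→1. L = 111/50 ≈ 2.2200.
Efficiency = H/L = 2.2078/2.2200 = 99.4%.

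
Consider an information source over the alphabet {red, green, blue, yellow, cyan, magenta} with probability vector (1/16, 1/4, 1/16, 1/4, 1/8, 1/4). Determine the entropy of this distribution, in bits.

2.375 bits

Each probability is a power of 1/2, so log₂(1/p) is an integer.
H = Σ p·log₂(1/p) = 1/16·4 + 1/4·2 + 1/16·4 + 1/4·2 + 1/8·3 + 1/4·2 = 2.375 bits.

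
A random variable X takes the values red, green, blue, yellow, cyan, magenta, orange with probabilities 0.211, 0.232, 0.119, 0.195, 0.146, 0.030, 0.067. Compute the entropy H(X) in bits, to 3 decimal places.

H = −Σ pᵢ log₂ pᵢ.
−0.211·log₂(0.211) = 0.4736
−0.232·log₂(0.232) = 0.4890
−0.119·log₂(0.119) = 0.3654
−0.195·log₂(0.195) = 0.4599
−0.146·log₂(0.146) = 0.4053
−0.030·log₂(0.030) = 0.1518
−0.067·log₂(0.067) = 0.2613
Sum ≈ 2.6063 → 2.606 bits.

2.606 bits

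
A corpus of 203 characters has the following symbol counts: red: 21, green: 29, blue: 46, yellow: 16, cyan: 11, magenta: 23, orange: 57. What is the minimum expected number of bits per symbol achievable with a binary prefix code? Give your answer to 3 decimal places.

Probabilities are the counts divided by 203.
Repeatedly combine the two least-probable nodes; the expected code length is the sum of the merged weights.
merge 11/203 + 16/203 → 27/203
merge 3/29 + 23/203 → 44/203
merge 27/203 + 1/7 → 8/29
merge 44/203 + 46/203 → 90/203
merge 8/29 + 57/203 → 113/203
merge 90/203 + 113/203 → 1
L = 27/203 + 44/203 + 8/29 + 90/203 + 113/203 + 1 = 533/203 ≈ 2.626 bits/symbol.

2.626 bits/symbol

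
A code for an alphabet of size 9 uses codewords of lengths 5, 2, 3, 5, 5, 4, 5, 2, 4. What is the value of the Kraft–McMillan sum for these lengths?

0.875

With common denominator 2^5 = 32: Σ 2^(−ℓᵢ) = 1/32 + 8/32 + 4/32 + 1/32 + 1/32 + 2/32 + 1/32 + 8/32 + 2/32 = 28/32 = 0.875.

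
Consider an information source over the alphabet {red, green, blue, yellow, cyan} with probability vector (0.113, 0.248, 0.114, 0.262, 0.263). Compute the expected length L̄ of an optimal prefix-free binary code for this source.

2.227 bits/symbol

Repeatedly combine the two least-probable nodes; the expected code length is the sum of the merged weights.
merge 113/1000 + 57/500 → 227/1000
merge 227/1000 + 31/125 → 19/40
merge 131/500 + 263/1000 → 21/40
merge 19/40 + 21/40 → 1
L = 227/1000 + 19/40 + 21/40 + 1 = 2227/1000 = 2.227 bits/symbol.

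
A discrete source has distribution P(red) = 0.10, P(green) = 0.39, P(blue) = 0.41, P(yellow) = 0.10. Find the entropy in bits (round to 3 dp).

H = −Σ pᵢ log₂ pᵢ.
−0.10·log₂(0.10) = 0.3322
−0.39·log₂(0.39) = 0.5298
−0.41·log₂(0.41) = 0.5274
−0.10·log₂(0.10) = 0.3322
Sum ≈ 1.7216 → 1.722 bits.

1.722 bits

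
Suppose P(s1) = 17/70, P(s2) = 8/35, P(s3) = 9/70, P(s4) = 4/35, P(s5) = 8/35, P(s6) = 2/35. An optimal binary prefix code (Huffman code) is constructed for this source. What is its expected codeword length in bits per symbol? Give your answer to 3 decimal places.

Repeatedly combine the two least-probable nodes; the expected code length is the sum of the merged weights.
merge 2/35 + 4/35 → 6/35
merge 9/70 + 6/35 → 3/10
merge 8/35 + 8/35 → 16/35
merge 17/70 + 3/10 → 19/35
merge 16/35 + 19/35 → 1
L = 6/35 + 3/10 + 16/35 + 19/35 + 1 = 173/70 ≈ 2.471 bits/symbol.

2.471 bits/symbol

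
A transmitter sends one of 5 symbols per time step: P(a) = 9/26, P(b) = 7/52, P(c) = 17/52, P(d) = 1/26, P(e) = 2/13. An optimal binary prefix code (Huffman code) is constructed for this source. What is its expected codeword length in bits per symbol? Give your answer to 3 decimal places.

Repeatedly combine the two least-probable nodes; the expected code length is the sum of the merged weights.
merge 1/26 + 7/52 → 9/52
merge 2/13 + 9/52 → 17/52
merge 17/52 + 17/52 → 17/26
merge 9/26 + 17/26 → 1
L = 9/52 + 17/52 + 17/26 + 1 = 28/13 ≈ 2.154 bits/symbol.

2.154 bits/symbol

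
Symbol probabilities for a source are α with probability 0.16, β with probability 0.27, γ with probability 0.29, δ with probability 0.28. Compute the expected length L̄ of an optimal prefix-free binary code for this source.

Repeatedly combine the two least-probable nodes; the expected code length is the sum of the merged weights.
merge 4/25 + 27/100 → 43/100
merge 7/25 + 29/100 → 57/100
merge 43/100 + 57/100 → 1
L = 43/100 + 57/100 + 1 = 2 bits/symbol.

2 bits/symbol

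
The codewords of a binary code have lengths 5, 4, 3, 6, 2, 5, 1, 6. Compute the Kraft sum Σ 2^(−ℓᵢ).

With common denominator 2^6 = 64: Σ 2^(−ℓᵢ) = 2/64 + 4/64 + 8/64 + 1/64 + 16/64 + 2/64 + 32/64 + 1/64 = 66/64 = 1.03125.

1.03125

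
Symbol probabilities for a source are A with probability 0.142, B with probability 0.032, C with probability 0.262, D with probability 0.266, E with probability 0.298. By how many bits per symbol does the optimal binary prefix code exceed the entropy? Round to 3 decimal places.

Entropy H = −Σ p log₂ p ≈ 2.0937 bits.
Huffman merges: 4/125+71/500→87/500; 87/500+131/500→109/250; 133/500+149/500→141/250; 109/250+141/250→1. L = 1087/500 ≈ 2.1740.
L − H = 2.1740 − 2.0937 = 0.080 bits.

0.080 bits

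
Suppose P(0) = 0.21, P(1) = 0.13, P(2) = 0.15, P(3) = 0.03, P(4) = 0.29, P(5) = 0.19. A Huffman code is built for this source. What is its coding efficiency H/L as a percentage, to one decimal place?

96.8%

Entropy H = −Σ p log₂ p ≈ 2.3909 bits.
Huffman merges: 3/100+13/100→4/25; 3/20+4/25→31/100; 19/100+21/100→2/5; 29/100+31/100→3/5; 2/5+3/5→1. L = 247/100 ≈ 2.4700.
Efficiency = H/L = 2.3909/2.4700 = 96.8%.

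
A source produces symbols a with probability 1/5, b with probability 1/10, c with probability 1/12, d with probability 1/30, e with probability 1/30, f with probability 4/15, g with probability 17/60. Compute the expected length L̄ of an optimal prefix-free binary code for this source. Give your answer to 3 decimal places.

Repeatedly combine the two least-probable nodes; the expected code length is the sum of the merged weights.
merge 1/30 + 1/30 → 1/15
merge 1/15 + 1/12 → 3/20
merge 1/10 + 3/20 → 1/4
merge 1/5 + 1/4 → 9/20
merge 4/15 + 17/60 → 11/20
merge 9/20 + 11/20 → 1
L = 1/15 + 3/20 + 1/4 + 9/20 + 11/20 + 1 = 37/15 ≈ 2.467 bits/symbol.

2.467 bits/symbol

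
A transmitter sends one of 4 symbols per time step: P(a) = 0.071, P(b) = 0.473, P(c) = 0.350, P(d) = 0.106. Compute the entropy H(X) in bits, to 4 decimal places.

H = −Σ pᵢ log₂ pᵢ.
−0.071·log₂(0.071) = 0.2709
−0.473·log₂(0.473) = 0.5109
−0.350·log₂(0.350) = 0.5301
−0.106·log₂(0.106) = 0.3432
Sum ≈ 1.6551 → 1.6551 bits.

1.6551 bits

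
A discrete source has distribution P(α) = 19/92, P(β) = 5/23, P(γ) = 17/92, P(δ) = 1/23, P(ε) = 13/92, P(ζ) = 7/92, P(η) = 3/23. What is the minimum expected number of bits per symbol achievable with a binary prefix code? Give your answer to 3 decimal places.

Repeatedly combine the two least-probable nodes; the expected code length is the sum of the merged weights.
merge 1/23 + 7/92 → 11/92
merge 11/92 + 3/23 → 1/4
merge 13/92 + 17/92 → 15/46
merge 19/92 + 5/23 → 39/92
merge 1/4 + 15/46 → 53/92
merge 39/92 + 53/92 → 1
L = 11/92 + 1/4 + 15/46 + 39/92 + 53/92 + 1 = 62/23 ≈ 2.696 bits/symbol.

2.696 bits/symbol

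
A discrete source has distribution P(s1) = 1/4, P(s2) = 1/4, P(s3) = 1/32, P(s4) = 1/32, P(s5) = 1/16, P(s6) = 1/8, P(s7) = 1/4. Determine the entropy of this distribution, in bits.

2.4375 bits

Each probability is a power of 1/2, so log₂(1/p) is an integer.
H = Σ p·log₂(1/p) = 1/4·2 + 1/4·2 + 1/32·5 + 1/32·5 + 1/16·4 + 1/8·3 + 1/4·2 = 2.4375 bits.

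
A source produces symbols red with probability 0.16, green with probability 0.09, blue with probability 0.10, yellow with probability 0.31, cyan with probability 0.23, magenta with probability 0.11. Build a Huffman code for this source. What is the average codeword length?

Repeatedly combine the two least-probable nodes; the expected code length is the sum of the merged weights.
merge 9/100 + 1/10 → 19/100
merge 11/100 + 4/25 → 27/100
merge 19/100 + 23/100 → 21/50
merge 27/100 + 31/100 → 29/50
merge 21/50 + 29/50 → 1
L = 19/100 + 27/100 + 21/50 + 29/50 + 1 = 123/50 = 2.46 bits/symbol.

2.46 bits/symbol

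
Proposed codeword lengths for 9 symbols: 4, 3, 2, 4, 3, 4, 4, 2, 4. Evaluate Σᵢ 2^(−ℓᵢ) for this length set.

1.0625

With common denominator 2^4 = 16: Σ 2^(−ℓᵢ) = 1/16 + 2/16 + 4/16 + 1/16 + 2/16 + 1/16 + 1/16 + 4/16 + 1/16 = 17/16 = 1.0625.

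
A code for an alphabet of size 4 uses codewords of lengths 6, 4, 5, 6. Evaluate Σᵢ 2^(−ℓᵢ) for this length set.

0.125

With common denominator 2^6 = 64: Σ 2^(−ℓᵢ) = 1/64 + 4/64 + 2/64 + 1/64 = 8/64 = 0.125.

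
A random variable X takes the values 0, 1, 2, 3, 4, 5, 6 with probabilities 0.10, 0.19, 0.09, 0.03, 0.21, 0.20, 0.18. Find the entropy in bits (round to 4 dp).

H = −Σ pᵢ log₂ pᵢ.
−0.10·log₂(0.10) = 0.3322
−0.19·log₂(0.19) = 0.4552
−0.09·log₂(0.09) = 0.3127
−0.03·log₂(0.03) = 0.1518
−0.21·log₂(0.21) = 0.4728
−0.20·log₂(0.20) = 0.4644
−0.18·log₂(0.18) = 0.4453
Sum ≈ 2.6344 → 2.6344 bits.

2.6344 bits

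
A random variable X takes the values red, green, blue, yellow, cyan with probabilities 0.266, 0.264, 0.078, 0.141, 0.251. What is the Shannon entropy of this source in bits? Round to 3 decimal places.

2.202 bits

H = −Σ pᵢ log₂ pᵢ.
−0.266·log₂(0.266) = 0.5082
−0.264·log₂(0.264) = 0.5072
−0.078·log₂(0.078) = 0.2871
−0.141·log₂(0.141) = 0.3985
−0.251·log₂(0.251) = 0.5006
Sum ≈ 2.2016 → 2.202 bits.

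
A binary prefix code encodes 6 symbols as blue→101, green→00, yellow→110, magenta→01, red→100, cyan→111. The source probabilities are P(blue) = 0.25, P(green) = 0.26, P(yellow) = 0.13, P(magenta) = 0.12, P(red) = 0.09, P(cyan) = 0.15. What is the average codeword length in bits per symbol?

L̄ = Σ pᵢ·ℓᵢ = 0.25·3 + 0.26·2 + 0.13·3 + 0.12·2 + 0.09·3 + 0.15·3 = 2.62 bits/symbol.

2.62 bits/symbol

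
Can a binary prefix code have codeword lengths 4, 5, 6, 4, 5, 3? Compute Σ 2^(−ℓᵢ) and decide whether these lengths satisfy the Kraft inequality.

With common denominator 2^6 = 64: Σ 2^(−ℓᵢ) = 4/64 + 2/64 + 1/64 + 4/64 + 2/64 + 8/64 = 21/64 = 0.328125.
Kraft's inequality requires Σ ≤ 1; here Σ = 0.328125 ≤ 1, so such a prefix code exists.

0.328125; yes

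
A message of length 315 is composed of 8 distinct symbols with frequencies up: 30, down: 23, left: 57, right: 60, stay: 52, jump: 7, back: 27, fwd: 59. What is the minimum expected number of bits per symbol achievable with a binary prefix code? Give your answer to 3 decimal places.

2.898 bits/symbol

Probabilities are the counts divided by 315.
Repeatedly combine the two least-probable nodes; the expected code length is the sum of the merged weights.
merge 1/45 + 23/315 → 2/21
merge 3/35 + 2/21 → 19/105
merge 2/21 + 52/315 → 82/315
merge 19/105 + 19/105 → 38/105
merge 59/315 + 4/21 → 17/45
merge 82/315 + 38/105 → 28/45
merge 17/45 + 28/45 → 1
L = 2/21 + 19/105 + 82/315 + 38/105 + 17/45 + 28/45 + 1 = 913/315 ≈ 2.898 bits/symbol.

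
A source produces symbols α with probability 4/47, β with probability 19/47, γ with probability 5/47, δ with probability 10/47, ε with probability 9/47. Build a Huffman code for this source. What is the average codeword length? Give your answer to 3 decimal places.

Repeatedly combine the two least-probable nodes; the expected code length is the sum of the merged weights.
merge 4/47 + 5/47 → 9/47
merge 9/47 + 9/47 → 18/47
merge 10/47 + 18/47 → 28/47
merge 19/47 + 28/47 → 1
L = 9/47 + 18/47 + 28/47 + 1 = 102/47 ≈ 2.170 bits/symbol.

2.170 bits/symbol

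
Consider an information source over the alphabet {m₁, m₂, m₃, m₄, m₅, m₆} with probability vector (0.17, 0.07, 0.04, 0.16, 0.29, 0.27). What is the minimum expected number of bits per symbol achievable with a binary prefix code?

2.38 bits/symbol

Repeatedly combine the two least-probable nodes; the expected code length is the sum of the merged weights.
merge 1/25 + 7/100 → 11/100
merge 11/100 + 4/25 → 27/100
merge 17/100 + 27/100 → 11/25
merge 27/100 + 29/100 → 14/25
merge 11/25 + 14/25 → 1
L = 11/100 + 27/100 + 11/25 + 14/25 + 1 = 119/50 = 2.38 bits/symbol.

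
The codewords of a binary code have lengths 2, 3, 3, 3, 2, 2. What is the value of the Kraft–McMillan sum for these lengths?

1.125

With common denominator 2^3 = 8: Σ 2^(−ℓᵢ) = 2/8 + 1/8 + 1/8 + 1/8 + 2/8 + 2/8 = 9/8 = 1.125.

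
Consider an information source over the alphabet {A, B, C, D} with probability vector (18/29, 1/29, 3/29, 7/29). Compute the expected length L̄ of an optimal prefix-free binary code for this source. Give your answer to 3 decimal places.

Repeatedly combine the two least-probable nodes; the expected code length is the sum of the merged weights.
merge 1/29 + 3/29 → 4/29
merge 4/29 + 7/29 → 11/29
merge 11/29 + 18/29 → 1
L = 4/29 + 11/29 + 1 = 44/29 ≈ 1.517 bits/symbol.

1.517 bits/symbol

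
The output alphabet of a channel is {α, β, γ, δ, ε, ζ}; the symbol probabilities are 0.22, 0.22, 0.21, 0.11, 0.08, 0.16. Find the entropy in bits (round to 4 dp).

2.4988 bits

H = −Σ pᵢ log₂ pᵢ.
−0.22·log₂(0.22) = 0.4806
−0.22·log₂(0.22) = 0.4806
−0.21·log₂(0.21) = 0.4728
−0.11·log₂(0.11) = 0.3503
−0.08·log₂(0.08) = 0.2915
−0.16·log₂(0.16) = 0.4230
Sum ≈ 2.4988 → 2.4988 bits.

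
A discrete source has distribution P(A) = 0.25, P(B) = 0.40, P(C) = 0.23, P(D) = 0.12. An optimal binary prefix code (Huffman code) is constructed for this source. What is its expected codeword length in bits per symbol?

Repeatedly combine the two least-probable nodes; the expected code length is the sum of the merged weights.
merge 3/25 + 23/100 → 7/20
merge 1/4 + 7/20 → 3/5
merge 2/5 + 3/5 → 1
L = 7/20 + 3/5 + 1 = 39/20 = 1.95 bits/symbol.

1.95 bits/symbol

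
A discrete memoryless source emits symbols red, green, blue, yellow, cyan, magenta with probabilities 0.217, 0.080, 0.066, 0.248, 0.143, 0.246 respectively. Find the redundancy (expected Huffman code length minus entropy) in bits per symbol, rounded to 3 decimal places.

Entropy H = −Σ p log₂ p ≈ 2.4265 bits.
Huffman merges: 33/500+2/25→73/500; 143/1000+73/500→289/1000; 217/1000+123/500→463/1000; 31/125+289/1000→537/1000; 463/1000+537/1000→1. L = 487/200 ≈ 2.4350.
L − H = 2.4350 − 2.4265 = 0.009 bits.

0.009 bits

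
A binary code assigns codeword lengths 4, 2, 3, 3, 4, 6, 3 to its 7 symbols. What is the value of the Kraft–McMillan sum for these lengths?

0.765625

With common denominator 2^6 = 64: Σ 2^(−ℓᵢ) = 4/64 + 16/64 + 8/64 + 8/64 + 4/64 + 1/64 + 8/64 = 49/64 = 0.765625.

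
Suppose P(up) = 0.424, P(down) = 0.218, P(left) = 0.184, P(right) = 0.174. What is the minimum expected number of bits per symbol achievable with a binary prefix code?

Repeatedly combine the two least-probable nodes; the expected code length is the sum of the merged weights.
merge 87/500 + 23/125 → 179/500
merge 109/500 + 179/500 → 72/125
merge 53/125 + 72/125 → 1
L = 179/500 + 72/125 + 1 = 967/500 = 1.934 bits/symbol.

1.934 bits/symbol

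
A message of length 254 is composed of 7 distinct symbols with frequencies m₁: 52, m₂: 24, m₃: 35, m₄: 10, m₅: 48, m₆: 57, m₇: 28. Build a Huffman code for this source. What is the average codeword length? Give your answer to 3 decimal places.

2.705 bits/symbol

Probabilities are the counts divided by 254.
Repeatedly combine the two least-probable nodes; the expected code length is the sum of the merged weights.
merge 5/127 + 12/127 → 17/127
merge 14/127 + 17/127 → 31/127
merge 35/254 + 24/127 → 83/254
merge 26/127 + 57/254 → 109/254
merge 31/127 + 83/254 → 145/254
merge 109/254 + 145/254 → 1
L = 17/127 + 31/127 + 83/254 + 109/254 + 145/254 + 1 = 687/254 ≈ 2.705 bits/symbol.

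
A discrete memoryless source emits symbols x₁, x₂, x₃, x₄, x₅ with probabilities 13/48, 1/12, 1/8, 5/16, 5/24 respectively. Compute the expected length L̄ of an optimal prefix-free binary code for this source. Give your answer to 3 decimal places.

2.208 bits/symbol

Repeatedly combine the two least-probable nodes; the expected code length is the sum of the merged weights.
merge 1/12 + 1/8 → 5/24
merge 5/24 + 5/24 → 5/12
merge 13/48 + 5/16 → 7/12
merge 5/12 + 7/12 → 1
L = 5/24 + 5/12 + 7/12 + 1 = 53/24 ≈ 2.208 bits/symbol.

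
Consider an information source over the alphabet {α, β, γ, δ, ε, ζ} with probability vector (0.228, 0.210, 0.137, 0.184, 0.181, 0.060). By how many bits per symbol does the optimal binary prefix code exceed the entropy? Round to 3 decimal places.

Entropy H = −Σ p log₂ p ≈ 2.4912 bits.
Huffman merges: 3/50+137/1000→197/1000; 181/1000+23/125→73/200; 197/1000+21/100→407/1000; 57/250+73/200→593/1000; 407/1000+593/1000→1. L = 1281/500 ≈ 2.5620.
L − H = 2.5620 − 2.4912 = 0.071 bits.

0.071 bits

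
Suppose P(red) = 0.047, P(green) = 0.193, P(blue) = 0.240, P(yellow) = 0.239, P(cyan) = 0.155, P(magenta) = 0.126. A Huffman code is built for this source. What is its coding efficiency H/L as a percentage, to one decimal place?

97.8%

Entropy H = −Σ p log₂ p ≈ 2.4465 bits.
Huffman merges: 47/1000+63/500→173/1000; 31/200+173/1000→41/125; 193/1000+239/1000→54/125; 6/25+41/125→71/125; 54/125+71/125→1. L = 2501/1000 ≈ 2.5010.
Efficiency = H/L = 2.4465/2.5010 = 97.8%.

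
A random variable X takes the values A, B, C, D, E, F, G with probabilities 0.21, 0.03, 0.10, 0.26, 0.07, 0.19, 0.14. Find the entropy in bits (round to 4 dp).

2.5830 bits

H = −Σ pᵢ log₂ pᵢ.
−0.21·log₂(0.21) = 0.4728
−0.03·log₂(0.03) = 0.1518
−0.10·log₂(0.10) = 0.3322
−0.26·log₂(0.26) = 0.5053
−0.07·log₂(0.07) = 0.2686
−0.19·log₂(0.19) = 0.4552
−0.14·log₂(0.14) = 0.3971
Sum ≈ 2.5830 → 2.5830 bits.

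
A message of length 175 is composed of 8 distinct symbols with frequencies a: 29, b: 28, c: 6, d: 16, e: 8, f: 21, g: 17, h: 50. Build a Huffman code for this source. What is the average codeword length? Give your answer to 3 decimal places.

2.794 bits/symbol

Probabilities are the counts divided by 175.
Repeatedly combine the two least-probable nodes; the expected code length is the sum of the merged weights.
merge 6/175 + 8/175 → 2/25
merge 2/25 + 16/175 → 6/35
merge 17/175 + 3/25 → 38/175
merge 4/25 + 29/175 → 57/175
merge 6/35 + 38/175 → 68/175
merge 2/7 + 57/175 → 107/175
merge 68/175 + 107/175 → 1
L = 2/25 + 6/35 + 38/175 + 57/175 + 68/175 + 107/175 + 1 = 489/175 ≈ 2.794 bits/symbol.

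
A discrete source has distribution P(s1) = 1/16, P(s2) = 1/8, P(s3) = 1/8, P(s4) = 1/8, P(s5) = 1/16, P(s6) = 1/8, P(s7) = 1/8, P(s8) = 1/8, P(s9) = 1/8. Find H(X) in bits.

3.125 bits

Each probability is a power of 1/2, so log₂(1/p) is an integer.
H = Σ p·log₂(1/p) = 1/16·4 + 1/8·3 + 1/8·3 + 1/8·3 + 1/16·4 + 1/8·3 + 1/8·3 + 1/8·3 + 1/8·3 = 3.125 bits.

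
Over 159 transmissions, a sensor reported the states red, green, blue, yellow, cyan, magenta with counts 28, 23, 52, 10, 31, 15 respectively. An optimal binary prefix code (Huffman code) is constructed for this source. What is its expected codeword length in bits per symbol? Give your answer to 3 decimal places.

Probabilities are the counts divided by 159.
Repeatedly combine the two least-probable nodes; the expected code length is the sum of the merged weights.
merge 10/159 + 5/53 → 25/159
merge 23/159 + 25/159 → 16/53
merge 28/159 + 31/159 → 59/159
merge 16/53 + 52/159 → 100/159
merge 59/159 + 100/159 → 1
L = 25/159 + 16/53 + 59/159 + 100/159 + 1 = 391/159 ≈ 2.459 bits/symbol.

2.459 bits/symbol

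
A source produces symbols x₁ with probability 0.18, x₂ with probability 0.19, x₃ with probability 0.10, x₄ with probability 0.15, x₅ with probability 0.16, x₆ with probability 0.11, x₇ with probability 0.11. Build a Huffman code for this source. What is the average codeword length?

2.81 bits/symbol

Repeatedly combine the two least-probable nodes; the expected code length is the sum of the merged weights.
merge 1/10 + 11/100 → 21/100
merge 11/100 + 3/20 → 13/50
merge 4/25 + 9/50 → 17/50
merge 19/100 + 21/100 → 2/5
merge 13/50 + 17/50 → 3/5
merge 2/5 + 3/5 → 1
L = 21/100 + 13/50 + 17/50 + 2/5 + 3/5 + 1 = 281/100 = 2.81 bits/symbol.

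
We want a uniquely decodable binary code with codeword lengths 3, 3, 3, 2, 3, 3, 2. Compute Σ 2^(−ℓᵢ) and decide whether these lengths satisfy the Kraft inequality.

1.125; no

With common denominator 2^3 = 8: Σ 2^(−ℓᵢ) = 1/8 + 1/8 + 1/8 + 2/8 + 1/8 + 1/8 + 2/8 = 9/8 = 1.125.
Kraft's inequality requires Σ ≤ 1; here Σ = 1.125 > 1, so no such prefix code exists.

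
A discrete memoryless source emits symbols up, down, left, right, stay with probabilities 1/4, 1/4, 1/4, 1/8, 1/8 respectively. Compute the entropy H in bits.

Each probability is a power of 1/2, so log₂(1/p) is an integer.
H = Σ p·log₂(1/p) = 1/4·2 + 1/4·2 + 1/4·2 + 1/8·3 + 1/8·3 = 2.25 bits.

2.25 bits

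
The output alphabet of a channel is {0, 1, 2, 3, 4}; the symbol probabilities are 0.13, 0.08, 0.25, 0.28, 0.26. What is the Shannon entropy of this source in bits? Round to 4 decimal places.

2.1937 bits

H = −Σ pᵢ log₂ pᵢ.
−0.13·log₂(0.13) = 0.3826
−0.08·log₂(0.08) = 0.2915
−0.25·log₂(0.25) = 0.5000
−0.28·log₂(0.28) = 0.5142
−0.26·log₂(0.26) = 0.5053
Sum ≈ 2.1937 → 2.1937 bits.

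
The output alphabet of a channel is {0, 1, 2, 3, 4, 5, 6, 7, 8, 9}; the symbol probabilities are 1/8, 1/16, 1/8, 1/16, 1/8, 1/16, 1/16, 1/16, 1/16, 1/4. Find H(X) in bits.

Each probability is a power of 1/2, so log₂(1/p) is an integer.
H = Σ p·log₂(1/p) = 1/8·3 + 1/16·4 + 1/8·3 + 1/16·4 + 1/8·3 + 1/16·4 + 1/16·4 + 1/16·4 + 1/16·4 + 1/4·2 = 3.125 bits.

3.125 bits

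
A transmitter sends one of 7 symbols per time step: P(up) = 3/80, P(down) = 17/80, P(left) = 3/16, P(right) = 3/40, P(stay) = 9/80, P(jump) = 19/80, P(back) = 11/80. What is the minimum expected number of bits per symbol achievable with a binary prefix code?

2.6625 bits/symbol

Repeatedly combine the two least-probable nodes; the expected code length is the sum of the merged weights.
merge 3/80 + 3/40 → 9/80
merge 9/80 + 9/80 → 9/40
merge 11/80 + 3/16 → 13/40
merge 17/80 + 9/40 → 7/16
merge 19/80 + 13/40 → 9/16
merge 7/16 + 9/16 → 1
L = 9/80 + 9/40 + 13/40 + 7/16 + 9/16 + 1 = 213/80 = 2.6625 bits/symbol.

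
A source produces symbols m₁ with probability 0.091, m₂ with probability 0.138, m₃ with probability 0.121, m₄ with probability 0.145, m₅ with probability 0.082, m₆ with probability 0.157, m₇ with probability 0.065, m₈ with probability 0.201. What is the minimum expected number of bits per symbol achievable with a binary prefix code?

2.946 bits/symbol

Repeatedly combine the two least-probable nodes; the expected code length is the sum of the merged weights.
merge 13/200 + 41/500 → 147/1000
merge 91/1000 + 121/1000 → 53/250
merge 69/500 + 29/200 → 283/1000
merge 147/1000 + 157/1000 → 38/125
merge 201/1000 + 53/250 → 413/1000
merge 283/1000 + 38/125 → 587/1000
merge 413/1000 + 587/1000 → 1
L = 147/1000 + 53/250 + 283/1000 + 38/125 + 413/1000 + 587/1000 + 1 = 1473/500 = 2.946 bits/symbol.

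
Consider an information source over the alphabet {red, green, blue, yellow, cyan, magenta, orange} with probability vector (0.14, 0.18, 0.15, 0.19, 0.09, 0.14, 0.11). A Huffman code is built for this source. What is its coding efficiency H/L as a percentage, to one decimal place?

98.5%

Entropy H = −Σ p log₂ p ≈ 2.7682 bits.
Huffman merges: 9/100+11/100→1/5; 7/50+7/50→7/25; 3/20+9/50→33/100; 19/100+1/5→39/100; 7/25+33/100→61/100; 39/100+61/100→1. L = 281/100 ≈ 2.8100.
Efficiency = H/L = 2.7682/2.8100 = 98.5%.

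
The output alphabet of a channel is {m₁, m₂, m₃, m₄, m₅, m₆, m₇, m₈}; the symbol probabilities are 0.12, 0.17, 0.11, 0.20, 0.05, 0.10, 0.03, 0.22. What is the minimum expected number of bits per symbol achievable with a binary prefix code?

Repeatedly combine the two least-probable nodes; the expected code length is the sum of the merged weights.
merge 3/100 + 1/20 → 2/25
merge 2/25 + 1/10 → 9/50
merge 11/100 + 3/25 → 23/100
merge 17/100 + 9/50 → 7/20
merge 1/5 + 11/50 → 21/50
merge 23/100 + 7/20 → 29/50
merge 21/50 + 29/50 → 1
L = 2/25 + 9/50 + 23/100 + 7/20 + 21/50 + 29/50 + 1 = 71/25 = 2.84 bits/symbol.

2.84 bits/symbol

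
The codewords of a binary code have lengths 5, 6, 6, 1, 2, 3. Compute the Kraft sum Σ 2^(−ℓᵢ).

With common denominator 2^6 = 64: Σ 2^(−ℓᵢ) = 2/64 + 1/64 + 1/64 + 32/64 + 16/64 + 8/64 = 60/64 = 0.9375.

0.9375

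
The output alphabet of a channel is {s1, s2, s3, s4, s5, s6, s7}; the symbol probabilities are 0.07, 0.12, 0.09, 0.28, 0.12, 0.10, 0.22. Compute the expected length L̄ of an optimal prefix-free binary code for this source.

2.66 bits/symbol

Repeatedly combine the two least-probable nodes; the expected code length is the sum of the merged weights.
merge 7/100 + 9/100 → 4/25
merge 1/10 + 3/25 → 11/50
merge 3/25 + 4/25 → 7/25
merge 11/50 + 11/50 → 11/25
merge 7/25 + 7/25 → 14/25
merge 11/25 + 14/25 → 1
L = 4/25 + 11/50 + 7/25 + 11/25 + 14/25 + 1 = 133/50 = 2.66 bits/symbol.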